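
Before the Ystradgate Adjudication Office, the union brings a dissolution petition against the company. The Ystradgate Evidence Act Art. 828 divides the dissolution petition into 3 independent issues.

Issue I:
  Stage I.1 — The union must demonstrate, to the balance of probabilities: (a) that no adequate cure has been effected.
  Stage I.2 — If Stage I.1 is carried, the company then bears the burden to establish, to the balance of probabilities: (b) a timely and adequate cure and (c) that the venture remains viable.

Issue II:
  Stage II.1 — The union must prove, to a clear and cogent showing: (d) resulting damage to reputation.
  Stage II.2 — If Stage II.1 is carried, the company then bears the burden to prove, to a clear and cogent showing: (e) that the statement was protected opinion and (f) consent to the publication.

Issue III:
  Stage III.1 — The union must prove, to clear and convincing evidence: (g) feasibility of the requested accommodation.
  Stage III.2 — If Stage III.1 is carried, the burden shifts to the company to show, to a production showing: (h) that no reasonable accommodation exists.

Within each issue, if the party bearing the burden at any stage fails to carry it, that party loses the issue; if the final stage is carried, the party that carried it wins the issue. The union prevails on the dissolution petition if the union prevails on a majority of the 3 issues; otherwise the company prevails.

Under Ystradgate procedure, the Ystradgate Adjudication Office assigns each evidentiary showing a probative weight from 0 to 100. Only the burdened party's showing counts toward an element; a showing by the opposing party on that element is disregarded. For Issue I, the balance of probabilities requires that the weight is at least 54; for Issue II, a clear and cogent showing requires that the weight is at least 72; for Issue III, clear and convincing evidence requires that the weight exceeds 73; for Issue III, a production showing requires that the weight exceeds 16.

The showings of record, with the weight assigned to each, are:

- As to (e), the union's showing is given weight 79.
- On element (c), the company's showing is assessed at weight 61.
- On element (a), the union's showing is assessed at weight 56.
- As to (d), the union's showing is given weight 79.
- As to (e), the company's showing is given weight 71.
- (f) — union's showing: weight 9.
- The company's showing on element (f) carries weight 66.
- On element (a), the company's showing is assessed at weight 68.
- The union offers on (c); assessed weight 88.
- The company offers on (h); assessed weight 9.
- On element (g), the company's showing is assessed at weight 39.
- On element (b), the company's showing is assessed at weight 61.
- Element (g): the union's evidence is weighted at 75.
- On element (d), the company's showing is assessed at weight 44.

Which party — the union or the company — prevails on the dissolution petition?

— Issue I —
At Stage I.1 the union must meet the balance of probabilities (weight is at least 54): on (a) the weight is 56 (the company's 68 is given no effect), which does reach 54, so (a) meets the standard.
  The union carries Stage I.1; the company now bears the burden.
At Stage I.2 the company must meet the balance of probabilities (weight is at least 54): on (b) the weight is 61, which does reach 54, so (b) meets the standard; on (c) the weight is 61 (the union's 88 is given no effect), which does reach 54, so (c) meets the standard.
  All elements met at the final stage.
With every stage satisfied, the company prevails on this issue.
— Issue II —
Stage II.1 — burden on union; standard: a clear and cogent showing (weight is at least 72).
    (d): 79 (company's 44 disregarded) ≥ 72 [met]
  Stage II.1 is satisfied; the onus moves to the company.
Stage II.2 — burden on company; standard: a clear and cogent showing (weight is at least 72).
    (e): 71 (union's 79 disregarded) < 72 [not met]
    (f): 66 (union's 9 disregarded) < 72 [not met]
  Not every element is met, so the company fails to carry Stage II.2.
The analysis ends at Stage II.2; the union prevails on this issue.
— Issue III —
Stage III.1 (union, clear and convincing evidence, weight exceeds 73): (g) 75 (company's 39 disregarded) > 73 — meets.
  Stage III.1 is satisfied; the onus moves to the company.
Stage III.2 (company, a production showing, weight exceeds 16): (h) 9 ≤ 16 — fails.
  The company does not carry Stage III.2.
The analysis ends at Stage III.2; the union prevails on this issue.
Per-issue: Issue I → company; Issue II → union; Issue III → union. The union must prevail on a majority of issues; overall, the union prevails.

union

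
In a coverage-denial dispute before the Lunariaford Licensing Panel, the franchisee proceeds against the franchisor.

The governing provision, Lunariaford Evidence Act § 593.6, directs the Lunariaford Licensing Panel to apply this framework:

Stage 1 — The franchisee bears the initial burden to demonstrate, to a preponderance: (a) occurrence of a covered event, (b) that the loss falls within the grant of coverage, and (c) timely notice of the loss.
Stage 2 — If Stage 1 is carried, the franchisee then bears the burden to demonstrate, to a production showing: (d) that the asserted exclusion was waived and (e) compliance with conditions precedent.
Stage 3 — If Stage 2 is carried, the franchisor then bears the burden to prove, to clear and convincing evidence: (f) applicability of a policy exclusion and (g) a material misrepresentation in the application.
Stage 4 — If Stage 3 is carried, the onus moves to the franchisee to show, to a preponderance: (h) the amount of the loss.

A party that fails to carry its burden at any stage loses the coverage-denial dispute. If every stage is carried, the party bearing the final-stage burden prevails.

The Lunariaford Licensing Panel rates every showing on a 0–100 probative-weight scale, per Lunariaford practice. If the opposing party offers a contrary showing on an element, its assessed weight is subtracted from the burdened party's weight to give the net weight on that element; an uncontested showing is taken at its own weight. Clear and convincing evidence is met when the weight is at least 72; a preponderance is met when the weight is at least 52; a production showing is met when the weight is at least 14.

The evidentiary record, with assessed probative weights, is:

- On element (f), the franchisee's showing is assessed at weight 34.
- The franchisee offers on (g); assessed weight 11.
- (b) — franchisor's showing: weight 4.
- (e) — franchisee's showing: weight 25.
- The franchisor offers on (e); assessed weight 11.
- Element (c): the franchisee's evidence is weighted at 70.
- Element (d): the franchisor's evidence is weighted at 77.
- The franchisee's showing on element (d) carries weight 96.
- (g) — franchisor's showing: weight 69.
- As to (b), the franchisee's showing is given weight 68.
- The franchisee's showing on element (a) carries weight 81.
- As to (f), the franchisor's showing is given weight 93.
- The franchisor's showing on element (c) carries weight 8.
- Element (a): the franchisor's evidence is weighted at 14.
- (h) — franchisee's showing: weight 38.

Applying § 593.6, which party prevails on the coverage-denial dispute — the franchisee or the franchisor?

At Stage 1 the franchisee must meet a preponderance (weight is at least 52): on (a) the weight is 81 less the opposing 14 gives net 67, which does reach 52, so (a) meets the standard; on (b) the weight is 68 less the opposing 4 gives net 64, which does reach 52, so (b) meets the standard; on (c) the weight is 70 less the opposing 8 gives net 62, which does reach 52, so (c) meets the standard.
  Stage 1 carried; the burden remains with the franchisee.
At Stage 2 the franchisee must meet a production showing (weight is at least 14): on (d) the weight is 96 less the opposing 77 gives net 19, which does reach 14, so (d) meets the standard; on (e) the weight is 25 less the opposing 11 gives net 14, which does reach 14, so (e) meets the standard.
  Stage 2 is satisfied; the onus moves to the franchisor.
At Stage 3 the franchisor must meet clear and convincing evidence (weight is at least 72): on (f) the weight is 93 less the opposing 34 gives net 59, < 72, so (f) does not meet the standard; on (g) the weight is 69 less the opposing 11 gives net 58, < 72, so (g) does not meet the standard.
  Stage 3 not carried; the franchisor fails its burden.
The franchisee prevails.

franchisee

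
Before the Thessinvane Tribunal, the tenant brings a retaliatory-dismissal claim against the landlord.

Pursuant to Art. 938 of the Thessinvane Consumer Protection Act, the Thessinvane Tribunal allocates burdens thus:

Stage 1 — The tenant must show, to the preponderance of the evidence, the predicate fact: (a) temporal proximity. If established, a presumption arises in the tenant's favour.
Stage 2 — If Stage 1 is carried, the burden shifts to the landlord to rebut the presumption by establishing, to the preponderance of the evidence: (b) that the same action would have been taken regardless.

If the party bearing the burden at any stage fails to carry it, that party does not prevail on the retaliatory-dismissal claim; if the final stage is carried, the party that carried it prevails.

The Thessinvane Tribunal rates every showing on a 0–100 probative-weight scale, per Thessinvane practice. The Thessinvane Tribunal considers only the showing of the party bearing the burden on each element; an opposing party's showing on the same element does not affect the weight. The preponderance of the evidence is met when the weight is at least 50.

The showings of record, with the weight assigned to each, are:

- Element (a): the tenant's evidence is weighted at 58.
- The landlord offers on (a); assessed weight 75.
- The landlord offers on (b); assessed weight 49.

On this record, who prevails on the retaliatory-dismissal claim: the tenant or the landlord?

tenant

Stage 1 (tenant, the preponderance of the evidence, weight is at least 50): (a) 58 (landlord's 75 disregarded) ≥ 50 — meets.
  Stage 1 is satisfied; the onus moves to the landlord.
Stage 2 (landlord, the preponderance of the evidence, weight is at least 50): (b) 49 < 50 — fails.
  Stage 2 not carried; the landlord fails its burden.
So the tenant prevails.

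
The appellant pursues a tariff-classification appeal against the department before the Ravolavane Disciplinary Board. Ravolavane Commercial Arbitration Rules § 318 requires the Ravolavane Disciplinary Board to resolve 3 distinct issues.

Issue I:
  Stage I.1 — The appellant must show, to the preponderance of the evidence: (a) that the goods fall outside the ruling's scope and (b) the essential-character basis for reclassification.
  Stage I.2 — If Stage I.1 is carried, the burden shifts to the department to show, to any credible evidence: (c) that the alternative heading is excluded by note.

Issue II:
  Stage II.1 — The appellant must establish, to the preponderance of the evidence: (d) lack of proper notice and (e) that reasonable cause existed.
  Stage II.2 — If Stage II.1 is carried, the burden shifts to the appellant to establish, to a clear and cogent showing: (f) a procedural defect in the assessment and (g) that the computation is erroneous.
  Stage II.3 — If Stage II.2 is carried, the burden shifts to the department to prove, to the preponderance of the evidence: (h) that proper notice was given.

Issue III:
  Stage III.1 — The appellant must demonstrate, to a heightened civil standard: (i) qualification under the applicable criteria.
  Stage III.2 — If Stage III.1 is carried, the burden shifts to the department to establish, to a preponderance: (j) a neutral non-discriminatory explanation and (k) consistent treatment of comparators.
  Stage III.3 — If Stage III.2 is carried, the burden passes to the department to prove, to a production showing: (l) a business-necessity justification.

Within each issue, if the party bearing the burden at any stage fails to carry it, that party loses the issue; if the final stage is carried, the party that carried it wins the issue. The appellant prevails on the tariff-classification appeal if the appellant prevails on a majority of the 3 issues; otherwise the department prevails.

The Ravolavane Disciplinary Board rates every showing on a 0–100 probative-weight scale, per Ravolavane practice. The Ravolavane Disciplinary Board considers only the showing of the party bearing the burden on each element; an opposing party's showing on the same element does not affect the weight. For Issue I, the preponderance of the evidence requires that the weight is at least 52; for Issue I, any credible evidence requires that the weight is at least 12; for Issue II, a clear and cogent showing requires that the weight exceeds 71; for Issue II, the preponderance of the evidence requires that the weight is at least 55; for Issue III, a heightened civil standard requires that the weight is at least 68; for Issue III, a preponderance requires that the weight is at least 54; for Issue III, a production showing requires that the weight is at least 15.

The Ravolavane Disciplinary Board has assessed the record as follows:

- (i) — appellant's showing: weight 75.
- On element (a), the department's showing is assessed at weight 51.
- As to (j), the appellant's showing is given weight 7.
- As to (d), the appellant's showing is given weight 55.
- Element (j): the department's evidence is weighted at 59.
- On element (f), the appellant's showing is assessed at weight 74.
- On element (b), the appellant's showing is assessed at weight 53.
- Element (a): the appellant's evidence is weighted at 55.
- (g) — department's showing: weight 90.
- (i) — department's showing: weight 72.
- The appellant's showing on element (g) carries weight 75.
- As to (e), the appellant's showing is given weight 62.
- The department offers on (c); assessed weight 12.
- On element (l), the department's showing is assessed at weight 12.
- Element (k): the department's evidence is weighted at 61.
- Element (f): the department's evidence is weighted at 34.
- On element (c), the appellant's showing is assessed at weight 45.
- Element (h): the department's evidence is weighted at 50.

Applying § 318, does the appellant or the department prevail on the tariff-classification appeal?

— Issue I —
At Stage I.1 the appellant must meet the preponderance of the evidence (weight is at least 52): on (a) the weight is 55 (the department's 51 is given no effect), ≥ 52, so (a) meets the standard; on (b) the weight is 53, which does reach 52, so (b) meets the standard.
  All elements met. The burden passes to the department.
At Stage I.2 the department must meet any credible evidence (weight is at least 12): on (c) the weight is 12 (the appellant's 45 is given no effect), ≥ 12, so (c) meets the standard.
  Stage I.2 carried; the final stage is satisfied.
Every stage carried; the department prevails on this issue.
— Issue II —
Stage II.1 (appellant, the preponderance of the evidence, weight is at least 55): (d) 55 ≥ 55 — meets; (e) 62 ≥ 55 — meets.
  All elements met. The appellant retains the burden for Stage II.2.
Stage II.2 (appellant, a clear and cogent showing, weight exceeds 71): (f) 74 (department's 34 disregarded) > 71 — meets; (g) 75 (department's 90 disregarded) > 71 — meets.
  Stage II.2 is satisfied; the onus moves to the department.
Stage II.3 (department, the preponderance of the evidence, weight is at least 55): (h) 50 < 55 — fails.
  Not every element is met, so the department fails to carry Stage II.3.
The appellant prevails on this issue.
— Issue III —
Stage III.1 (appellant, a heightened civil standard, weight is at least 68): (i) 75 (department's 72 disregarded) ≥ 68 — meets.
  Stage III.1 carried; the burden shifts to the department.
Stage III.2 (department, a preponderance, weight is at least 54): (j) 59 (appellant's 7 disregarded) ≥ 54 — meets; (k) 61 ≥ 54 — meets.
  Stage III.2 carried; the burden remains with the department.
Stage III.3 (department, a production showing, weight is at least 15): (l) 12 < 15 — fails.
  Not every element is met, so the department fails to carry Stage III.3.
The analysis ends at Stage III.3; the appellant prevails on this issue.
Per-issue: Issue I → department; Issue II → appellant; Issue III → appellant. The appellant must prevail on a majority of issues; overall, the appellant prevails.

appellant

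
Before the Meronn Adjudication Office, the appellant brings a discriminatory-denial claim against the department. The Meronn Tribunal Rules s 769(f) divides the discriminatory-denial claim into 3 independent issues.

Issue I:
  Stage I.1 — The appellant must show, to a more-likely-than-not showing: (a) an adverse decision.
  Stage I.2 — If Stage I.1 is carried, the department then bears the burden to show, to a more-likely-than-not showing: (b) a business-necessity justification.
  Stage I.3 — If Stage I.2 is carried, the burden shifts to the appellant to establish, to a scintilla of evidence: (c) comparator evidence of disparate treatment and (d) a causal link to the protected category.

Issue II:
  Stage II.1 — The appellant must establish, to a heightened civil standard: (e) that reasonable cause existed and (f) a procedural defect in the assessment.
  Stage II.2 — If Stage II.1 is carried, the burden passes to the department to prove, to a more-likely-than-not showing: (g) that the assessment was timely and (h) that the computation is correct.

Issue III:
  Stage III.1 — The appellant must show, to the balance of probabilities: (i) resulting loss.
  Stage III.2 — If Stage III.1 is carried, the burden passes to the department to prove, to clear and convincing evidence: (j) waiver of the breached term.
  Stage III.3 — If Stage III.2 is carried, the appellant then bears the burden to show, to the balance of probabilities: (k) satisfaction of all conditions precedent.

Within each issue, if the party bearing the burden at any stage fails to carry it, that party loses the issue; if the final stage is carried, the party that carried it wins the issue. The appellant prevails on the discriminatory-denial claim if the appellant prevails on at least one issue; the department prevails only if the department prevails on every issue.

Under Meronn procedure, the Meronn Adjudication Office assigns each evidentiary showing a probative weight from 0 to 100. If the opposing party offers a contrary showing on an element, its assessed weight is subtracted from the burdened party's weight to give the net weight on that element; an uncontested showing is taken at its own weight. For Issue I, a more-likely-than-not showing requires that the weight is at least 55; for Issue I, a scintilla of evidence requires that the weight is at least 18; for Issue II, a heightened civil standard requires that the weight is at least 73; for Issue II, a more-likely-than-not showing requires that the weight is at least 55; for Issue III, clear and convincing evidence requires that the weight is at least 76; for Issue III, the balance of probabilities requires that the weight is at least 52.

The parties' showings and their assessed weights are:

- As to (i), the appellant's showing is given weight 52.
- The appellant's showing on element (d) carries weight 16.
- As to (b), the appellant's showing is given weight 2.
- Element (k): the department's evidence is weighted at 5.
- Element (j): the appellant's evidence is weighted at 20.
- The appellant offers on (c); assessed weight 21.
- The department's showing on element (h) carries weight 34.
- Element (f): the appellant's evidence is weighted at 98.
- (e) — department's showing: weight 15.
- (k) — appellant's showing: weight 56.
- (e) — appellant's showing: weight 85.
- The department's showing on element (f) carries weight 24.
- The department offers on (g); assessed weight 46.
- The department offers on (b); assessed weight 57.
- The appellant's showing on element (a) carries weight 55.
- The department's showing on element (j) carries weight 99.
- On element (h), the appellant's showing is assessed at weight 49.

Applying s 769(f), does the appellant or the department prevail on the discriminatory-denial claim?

— Issue I —
Stage I.1 — burden on appellant; standard: a more-likely-than-not showing (weight is at least 55).
    (a): 55 ≥ 55 [met]
  The appellant carries Stage I.1; the department now bears the burden.
Stage I.2 — burden on department; standard: a more-likely-than-not showing (weight is at least 55).
    (b): 57 − 2 = 55 ≥ 55 [met]
  The department carries Stage I.2; the appellant now bears the burden.
Stage I.3 — burden on appellant; standard: a scintilla of evidence (weight is at least 18).
    (c): 21 ≥ 18 [met]
    (d): 16 < 18 [not met]
  The appellant does not carry Stage I.3.
So the department prevails on this issue.
— Issue II —
Stage II.1 — burden on appellant; standard: a heightened civil standard (weight is at least 73).
    (e): 85 − 15 = 70 < 73 [not met]
    (f): 98 − 24 = 74 ≥ 73 [met]
  Not every element is met, so the appellant fails to carry Stage II.1.
The analysis ends at Stage II.1; the department prevails on this issue.
— Issue III —
Stage III.1 (appellant, the balance of probabilities, weight is at least 52): (i) 52 ≥ 52 — meets.
  Stage III.1 is satisfied; the onus moves to the department.
Stage III.2 (department, clear and convincing evidence, weight is at least 76): (j) net 99−20=79 ≥ 76 — meets.
  The department carries Stage III.2; the appellant now bears the burden.
Stage III.3 (appellant, the balance of probabilities, weight is at least 52): (k) net 56−5=51 < 52 — fails.
  The appellant does not carry Stage III.3.
So the department prevails on this issue.
Per-issue: Issue I → department; Issue II → department; Issue III → department. The appellant must prevail on at least one issue; overall, the department prevails.

department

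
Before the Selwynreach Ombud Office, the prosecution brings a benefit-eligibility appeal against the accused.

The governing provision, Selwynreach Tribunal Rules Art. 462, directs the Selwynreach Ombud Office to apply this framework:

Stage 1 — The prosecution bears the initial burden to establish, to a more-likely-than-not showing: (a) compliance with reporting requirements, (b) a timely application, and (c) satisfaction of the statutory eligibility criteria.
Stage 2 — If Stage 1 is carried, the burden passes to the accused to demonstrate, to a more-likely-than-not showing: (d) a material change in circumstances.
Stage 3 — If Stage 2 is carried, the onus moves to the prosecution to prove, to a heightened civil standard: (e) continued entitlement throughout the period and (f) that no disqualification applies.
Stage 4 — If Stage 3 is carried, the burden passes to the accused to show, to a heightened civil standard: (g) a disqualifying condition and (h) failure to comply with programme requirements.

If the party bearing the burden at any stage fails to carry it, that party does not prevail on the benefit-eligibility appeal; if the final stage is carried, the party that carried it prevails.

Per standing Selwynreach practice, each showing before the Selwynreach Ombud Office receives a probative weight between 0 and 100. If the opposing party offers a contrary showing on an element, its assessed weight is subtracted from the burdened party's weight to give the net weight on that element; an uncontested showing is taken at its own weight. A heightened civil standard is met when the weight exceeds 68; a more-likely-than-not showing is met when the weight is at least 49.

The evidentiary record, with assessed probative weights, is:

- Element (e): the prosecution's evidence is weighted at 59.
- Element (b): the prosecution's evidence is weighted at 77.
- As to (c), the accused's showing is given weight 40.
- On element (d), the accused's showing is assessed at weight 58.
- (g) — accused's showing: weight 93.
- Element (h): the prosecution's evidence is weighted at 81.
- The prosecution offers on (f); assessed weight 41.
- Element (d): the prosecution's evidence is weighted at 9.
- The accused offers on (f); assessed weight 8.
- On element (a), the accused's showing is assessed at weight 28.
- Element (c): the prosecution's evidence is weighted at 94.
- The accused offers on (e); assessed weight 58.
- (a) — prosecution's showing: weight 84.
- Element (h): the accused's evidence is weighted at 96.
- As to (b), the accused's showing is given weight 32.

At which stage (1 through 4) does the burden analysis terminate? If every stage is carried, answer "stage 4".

Stage 1 (prosecution, a more-likely-than-not showing, weight is at least 49): (a) net 84−28=56 ≥ 49 — meets; (b) net 77−32=45 < 49 — fails; (c) net 94−40=54 ≥ 49 — meets.
  The prosecution does not carry Stage 1.
The analysis ends at Stage 1; the accused prevails.

stage 1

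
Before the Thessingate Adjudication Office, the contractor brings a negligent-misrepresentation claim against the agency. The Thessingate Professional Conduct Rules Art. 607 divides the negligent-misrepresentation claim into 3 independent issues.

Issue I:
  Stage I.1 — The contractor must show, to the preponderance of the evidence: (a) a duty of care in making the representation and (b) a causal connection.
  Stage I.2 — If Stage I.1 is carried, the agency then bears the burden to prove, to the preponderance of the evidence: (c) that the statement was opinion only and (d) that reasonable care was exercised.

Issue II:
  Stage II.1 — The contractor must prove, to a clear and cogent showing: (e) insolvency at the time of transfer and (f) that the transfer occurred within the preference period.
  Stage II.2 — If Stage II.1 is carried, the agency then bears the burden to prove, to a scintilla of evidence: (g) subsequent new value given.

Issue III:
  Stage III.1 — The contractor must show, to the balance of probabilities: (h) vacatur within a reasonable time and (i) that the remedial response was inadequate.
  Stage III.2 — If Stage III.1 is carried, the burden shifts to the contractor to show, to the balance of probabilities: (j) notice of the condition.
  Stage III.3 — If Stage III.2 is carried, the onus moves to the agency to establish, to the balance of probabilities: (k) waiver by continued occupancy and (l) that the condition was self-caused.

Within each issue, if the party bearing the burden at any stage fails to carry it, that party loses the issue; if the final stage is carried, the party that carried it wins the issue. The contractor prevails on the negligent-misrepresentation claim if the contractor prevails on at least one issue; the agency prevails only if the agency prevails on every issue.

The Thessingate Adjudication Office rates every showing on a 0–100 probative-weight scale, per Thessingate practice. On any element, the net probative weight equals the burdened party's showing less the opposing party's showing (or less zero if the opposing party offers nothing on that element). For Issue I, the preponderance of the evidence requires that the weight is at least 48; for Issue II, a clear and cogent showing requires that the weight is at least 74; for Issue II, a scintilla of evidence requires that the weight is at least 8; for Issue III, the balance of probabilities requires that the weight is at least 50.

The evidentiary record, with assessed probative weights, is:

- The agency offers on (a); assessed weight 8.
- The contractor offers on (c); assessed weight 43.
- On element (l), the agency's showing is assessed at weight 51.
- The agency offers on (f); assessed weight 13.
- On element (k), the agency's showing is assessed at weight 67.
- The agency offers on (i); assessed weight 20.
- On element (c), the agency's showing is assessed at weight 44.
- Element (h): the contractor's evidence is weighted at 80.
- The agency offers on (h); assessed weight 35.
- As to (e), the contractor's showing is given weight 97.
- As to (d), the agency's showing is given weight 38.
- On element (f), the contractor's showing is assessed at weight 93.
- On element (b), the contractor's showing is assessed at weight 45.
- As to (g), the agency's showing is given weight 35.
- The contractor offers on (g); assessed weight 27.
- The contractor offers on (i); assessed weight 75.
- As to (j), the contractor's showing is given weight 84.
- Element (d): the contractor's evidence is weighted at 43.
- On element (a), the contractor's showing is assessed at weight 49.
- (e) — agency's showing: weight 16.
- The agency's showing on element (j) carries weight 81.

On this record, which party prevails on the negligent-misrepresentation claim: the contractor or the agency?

agency

— Issue I —
At Stage I.1 the contractor must meet the preponderance of the evidence (weight is at least 48): on (a) the weight is 49 less the opposing 8 gives net 41, which does not reach 48, so (a) does not meet the standard; on (b) the weight is 45, which does not reach 48, so (b) does not meet the standard.
  Stage I.1 not carried; the contractor fails its burden.
The analysis ends at Stage I.1; the agency prevails on this issue.
— Issue II —
Stage II.1 — burden on contractor; standard: a clear and cogent showing (weight is at least 74).
    (e): 97 − 16 = 81 ≥ 74 [met]
    (f): 93 − 13 = 80 ≥ 74 [met]
  All elements met. The burden passes to the agency.
Stage II.2 — burden on agency; standard: a scintilla of evidence (weight is at least 8).
    (g): 35 − 27 = 8 ≥ 8 [met]
  The agency carries the last stage.
All stages carried — the agency prevails on this issue.
— Issue III —
At Stage III.1 the contractor must meet the balance of probabilities (weight is at least 50): on (h) the weight is 80 less the opposing 35 gives net 45, which does not reach 50, so (h) does not meet the standard; on (i) the weight is 75 less the opposing 20 gives net 55, ≥ 50, so (i) meets the standard.
  Not every element is met, so the contractor fails to carry Stage III.1.
The analysis ends at Stage III.1; the agency prevails on this issue.
Per-issue: Issue I → agency; Issue II → agency; Issue III → agency. The contractor must prevail on at least one issue; overall, the agency prevails.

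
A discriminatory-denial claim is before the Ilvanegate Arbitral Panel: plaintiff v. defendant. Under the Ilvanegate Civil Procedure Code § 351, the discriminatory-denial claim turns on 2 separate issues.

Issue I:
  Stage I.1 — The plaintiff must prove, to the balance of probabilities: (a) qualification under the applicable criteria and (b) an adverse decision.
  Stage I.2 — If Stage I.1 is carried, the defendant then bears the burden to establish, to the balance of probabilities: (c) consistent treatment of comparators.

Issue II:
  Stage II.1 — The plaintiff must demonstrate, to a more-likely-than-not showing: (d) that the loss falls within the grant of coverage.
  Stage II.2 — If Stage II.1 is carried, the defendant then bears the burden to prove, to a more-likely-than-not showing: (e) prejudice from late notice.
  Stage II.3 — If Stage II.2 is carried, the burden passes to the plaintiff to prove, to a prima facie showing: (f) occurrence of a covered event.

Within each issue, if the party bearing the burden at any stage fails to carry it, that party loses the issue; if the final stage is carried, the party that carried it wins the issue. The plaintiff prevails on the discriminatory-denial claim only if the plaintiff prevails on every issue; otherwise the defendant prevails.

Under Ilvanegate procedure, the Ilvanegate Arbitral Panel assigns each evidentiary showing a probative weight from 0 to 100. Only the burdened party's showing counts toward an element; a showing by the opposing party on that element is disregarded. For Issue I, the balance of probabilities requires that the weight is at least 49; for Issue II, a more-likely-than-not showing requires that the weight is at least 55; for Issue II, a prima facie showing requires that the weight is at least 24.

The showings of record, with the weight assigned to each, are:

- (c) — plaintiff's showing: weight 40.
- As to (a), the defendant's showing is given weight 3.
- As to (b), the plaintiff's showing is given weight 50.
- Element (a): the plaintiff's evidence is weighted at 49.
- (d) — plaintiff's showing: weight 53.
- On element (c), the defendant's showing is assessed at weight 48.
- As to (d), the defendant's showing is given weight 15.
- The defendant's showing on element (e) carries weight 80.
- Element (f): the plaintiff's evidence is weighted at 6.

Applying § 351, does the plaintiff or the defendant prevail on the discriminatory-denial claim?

defendant

— Issue I —
Stage I.1 — burden on plaintiff; standard: the balance of probabilities (weight is at least 49).
    (a): 49 (defendant's 3 disregarded) ≥ 49 [met]
    (b): 50 ≥ 49 [met]
  All elements met. The burden passes to the defendant.
Stage I.2 — burden on defendant; standard: the balance of probabilities (weight is at least 49).
    (c): 48 (plaintiff's 40 disregarded) < 49 [not met]
  The defendant does not carry Stage I.2.
The analysis ends at Stage I.2; the plaintiff prevails on this issue.
— Issue II —
At Stage II.1 the plaintiff must meet a more-likely-than-not showing (weight is at least 55): on (d) the weight is 53 (the defendant's 15 is given no effect), < 55, so (d) does not meet the standard.
  Not every element is met, so the plaintiff fails to carry Stage II.1.
So the defendant prevails on this issue.
Per-issue: Issue I → plaintiff; Issue II → defendant. The plaintiff must prevail on every issue; overall, the defendant prevails.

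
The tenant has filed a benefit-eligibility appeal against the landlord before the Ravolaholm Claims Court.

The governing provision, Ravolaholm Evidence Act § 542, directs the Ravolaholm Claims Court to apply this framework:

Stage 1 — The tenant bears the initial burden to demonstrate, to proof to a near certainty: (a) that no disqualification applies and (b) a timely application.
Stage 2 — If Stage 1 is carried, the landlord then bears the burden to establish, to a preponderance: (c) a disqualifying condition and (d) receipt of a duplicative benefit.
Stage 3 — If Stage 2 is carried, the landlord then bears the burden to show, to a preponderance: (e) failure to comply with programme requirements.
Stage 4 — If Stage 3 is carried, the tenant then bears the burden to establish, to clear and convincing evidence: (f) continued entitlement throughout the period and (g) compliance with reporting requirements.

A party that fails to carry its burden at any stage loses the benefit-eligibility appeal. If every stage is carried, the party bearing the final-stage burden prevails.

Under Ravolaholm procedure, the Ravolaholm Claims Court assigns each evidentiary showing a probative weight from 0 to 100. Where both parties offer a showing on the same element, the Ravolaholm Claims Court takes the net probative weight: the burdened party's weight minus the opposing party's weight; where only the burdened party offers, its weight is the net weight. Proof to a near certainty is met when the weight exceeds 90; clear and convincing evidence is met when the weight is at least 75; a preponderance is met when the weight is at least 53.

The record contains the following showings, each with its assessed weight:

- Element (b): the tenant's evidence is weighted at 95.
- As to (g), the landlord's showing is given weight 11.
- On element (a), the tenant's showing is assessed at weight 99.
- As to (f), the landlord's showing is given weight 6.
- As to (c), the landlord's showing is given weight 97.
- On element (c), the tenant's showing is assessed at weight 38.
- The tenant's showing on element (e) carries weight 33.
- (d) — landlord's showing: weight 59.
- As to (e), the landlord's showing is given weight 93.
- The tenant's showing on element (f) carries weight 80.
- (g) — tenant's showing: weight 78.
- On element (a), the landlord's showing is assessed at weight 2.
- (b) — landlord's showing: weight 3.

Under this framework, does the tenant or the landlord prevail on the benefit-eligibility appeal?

landlord

Stage 1 — burden on tenant; standard: proof to a near certainty (weight exceeds 90).
    (a): 99 − 2 = 97 > 90 [met]
    (b): 95 − 3 = 92 > 90 [met]
  Stage 1 carried; the burden shifts to the landlord.
Stage 2 — burden on landlord; standard: a preponderance (weight is at least 53).
    (c): 97 − 38 = 59 ≥ 53 [met]
    (d): 59 ≥ 53 [met]
  All elements met. The landlord retains the burden for Stage 3.
Stage 3 — burden on landlord; standard: a preponderance (weight is at least 53).
    (e): 93 − 33 = 60 ≥ 53 [met]
  Stage 3 carried; the burden shifts to the tenant.
Stage 4 — burden on tenant; standard: clear and convincing evidence (weight is at least 75).
    (f): 80 − 6 = 74 < 75 [not met]
    (g): 78 − 11 = 67 < 75 [not met]
  Not every element is met, so the tenant fails to carry Stage 4.
The analysis ends at Stage 4; the landlord prevails.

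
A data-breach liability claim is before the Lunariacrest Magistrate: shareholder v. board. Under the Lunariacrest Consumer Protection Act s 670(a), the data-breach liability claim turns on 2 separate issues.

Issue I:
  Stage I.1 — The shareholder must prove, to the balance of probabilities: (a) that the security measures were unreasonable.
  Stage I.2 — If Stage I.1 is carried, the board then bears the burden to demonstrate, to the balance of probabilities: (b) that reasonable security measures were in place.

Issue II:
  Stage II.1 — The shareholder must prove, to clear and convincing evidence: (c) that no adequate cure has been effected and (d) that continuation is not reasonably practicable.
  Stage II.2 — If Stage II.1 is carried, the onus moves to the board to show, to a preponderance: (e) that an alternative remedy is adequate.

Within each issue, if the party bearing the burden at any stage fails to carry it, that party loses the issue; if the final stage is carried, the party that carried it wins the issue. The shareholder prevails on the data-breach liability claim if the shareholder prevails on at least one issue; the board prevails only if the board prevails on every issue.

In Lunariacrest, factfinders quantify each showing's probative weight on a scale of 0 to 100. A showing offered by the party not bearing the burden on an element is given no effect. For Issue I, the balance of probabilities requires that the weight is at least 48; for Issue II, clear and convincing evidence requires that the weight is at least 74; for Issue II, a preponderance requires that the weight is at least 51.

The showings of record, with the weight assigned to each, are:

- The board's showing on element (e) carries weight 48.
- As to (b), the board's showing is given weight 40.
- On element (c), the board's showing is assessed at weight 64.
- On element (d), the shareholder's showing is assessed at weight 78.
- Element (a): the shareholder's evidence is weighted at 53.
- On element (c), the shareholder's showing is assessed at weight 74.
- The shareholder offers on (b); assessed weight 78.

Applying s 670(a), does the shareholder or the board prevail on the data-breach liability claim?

shareholder

— Issue I —
Stage I.1 — burden on shareholder; standard: the balance of probabilities (weight is at least 48).
    (a): 53 ≥ 48 [met]
  The shareholder carries Stage I.1; the board now bears the burden.
Stage I.2 — burden on board; standard: the balance of probabilities (weight is at least 48).
    (b): 40 (shareholder's 78 disregarded) < 48 [not met]
  Stage I.2 not carried; the board fails its burden.
The shareholder prevails on this issue.
— Issue II —
At Stage II.1 the shareholder must meet clear and convincing evidence (weight is at least 74): on (c) the weight is 74 (the board's 64 is given no effect), ≥ 74, so (c) meets the standard; on (d) the weight is 78, ≥ 74, so (d) meets the standard.
  Stage II.1 is satisfied; the onus moves to the board.
At Stage II.2 the board must meet a preponderance (weight is at least 51): on (e) the weight is 48, < 51, so (e) does not meet the standard.
  Not every element is met, so the board fails to carry Stage II.2.
The shareholder prevails on this issue.
Per-issue: Issue I → shareholder; Issue II → shareholder. The shareholder must prevail on at least one issue; overall, the shareholder prevails.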